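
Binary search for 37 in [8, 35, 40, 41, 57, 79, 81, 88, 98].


Step 1: lo=0, hi=8, mid=4, val=57
Step 2: lo=0, hi=3, mid=1, val=35
Step 3: lo=2, hi=3, mid=2, val=40

Not found


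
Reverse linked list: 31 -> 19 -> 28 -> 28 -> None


Step 1: curr=31, set curr.next=prev(None) | reversed so far: 31
Step 2: curr=19, set curr.next=prev(31) | reversed so far: 19 -> 31
Step 3: curr=28, set curr.next=prev(19) | reversed so far: 28 -> 19 -> 31
Step 4: curr=28, set curr.next=prev(28) | reversed so far: 28 -> 28 -> 19 -> 31

28 -> 28 -> 19 -> 31 -> None


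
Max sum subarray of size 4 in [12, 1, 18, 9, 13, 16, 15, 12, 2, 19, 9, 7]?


[0:4]: 40
[1:5]: 41
[2:6]: 56
[3:7]: 53
[4:8]: 56
[5:9]: 45
[6:10]: 48
[7:11]: 42
[8:12]: 37

Max: 56 at [2:6]


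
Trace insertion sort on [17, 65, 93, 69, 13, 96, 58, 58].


Initial: [17, 65, 93, 69, 13, 96, 58, 58]
Insert 65: [17, 65, 93, 69, 13, 96, 58, 58]
Insert 93: [17, 65, 93, 69, 13, 96, 58, 58]
Insert 69: [17, 65, 69, 93, 13, 96, 58, 58]
Insert 13: [13, 17, 65, 69, 93, 96, 58, 58]
Insert 96: [13, 17, 65, 69, 93, 96, 58, 58]
Insert 58: [13, 17, 58, 65, 69, 93, 96, 58]
Insert 58: [13, 17, 58, 58, 65, 69, 93, 96]

Sorted: [13, 17, 58, 58, 65, 69, 93, 96]


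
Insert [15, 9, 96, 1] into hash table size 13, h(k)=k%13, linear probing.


Insert 15: h=2 -> slot 2
Insert 9: h=9 -> slot 9
Insert 96: h=5 -> slot 5
Insert 1: h=1 -> slot 1

Table: [None, 1, 15, None, None, 96, None, None, None, 9, None, None, None]


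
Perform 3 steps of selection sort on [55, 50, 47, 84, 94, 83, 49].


Initial: [55, 50, 47, 84, 94, 83, 49]
Step 1: min=47 at 2
  Swap: [47, 50, 55, 84, 94, 83, 49]
Step 2: min=49 at 6
  Swap: [47, 49, 55, 84, 94, 83, 50]
Step 3: min=50 at 6
  Swap: [47, 49, 50, 84, 94, 83, 55]

After 3 steps: [47, 49, 50, 84, 94, 83, 55]


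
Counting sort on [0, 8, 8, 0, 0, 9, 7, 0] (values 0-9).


Input: [0, 8, 8, 0, 0, 9, 7, 0]
Counts: [4, 0, 0, 0, 0, 0, 0, 1, 2, 1]

Sorted: [0, 0, 0, 0, 7, 8, 8, 9]


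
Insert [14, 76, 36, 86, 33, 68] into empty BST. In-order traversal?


Insert 14: root
Insert 76: R from 14
Insert 36: R from 14 -> L from 76
Insert 86: R from 14 -> R from 76
Insert 33: R from 14 -> L from 76 -> L from 36
Insert 68: R from 14 -> L from 76 -> R from 36

In-order: [14, 33, 36, 68, 76, 86]


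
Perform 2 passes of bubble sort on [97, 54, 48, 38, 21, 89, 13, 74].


Initial: [97, 54, 48, 38, 21, 89, 13, 74]
Pass 1: [54, 48, 38, 21, 89, 13, 74, 97] (7 swaps)
Pass 2: [48, 38, 21, 54, 13, 74, 89, 97] (5 swaps)

After 2 passes: [48, 38, 21, 54, 13, 74, 89, 97]


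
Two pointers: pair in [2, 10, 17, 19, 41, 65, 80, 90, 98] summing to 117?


lo=0(2)+hi=8(98)=100
lo=1(10)+hi=8(98)=108
lo=2(17)+hi=8(98)=115
lo=3(19)+hi=8(98)=117

Yes: 19+98=117


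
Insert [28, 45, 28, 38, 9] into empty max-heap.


Insert 28: [28]
Insert 45: [45, 28]
Insert 28: [45, 28, 28]
Insert 38: [45, 38, 28, 28]
Insert 9: [45, 38, 28, 28, 9]

Final heap: [45, 38, 28, 28, 9]


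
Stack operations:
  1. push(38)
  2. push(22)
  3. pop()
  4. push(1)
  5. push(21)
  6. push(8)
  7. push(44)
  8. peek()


push(38) -> [38]
push(22) -> [38, 22]
pop()->22, [38]
push(1) -> [38, 1]
push(21) -> [38, 1, 21]
push(8) -> [38, 1, 21, 8]
push(44) -> [38, 1, 21, 8, 44]
peek()->44

Final stack: [38, 1, 21, 8, 44]


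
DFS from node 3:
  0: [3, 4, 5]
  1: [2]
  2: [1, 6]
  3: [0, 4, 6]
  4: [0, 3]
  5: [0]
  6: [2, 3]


Visit 3, push [6, 4, 0]
Visit 0, push [5, 4]
Visit 4, push []
Visit 5, push []
Visit 6, push [2]
Visit 2, push [1]
Visit 1, push []

DFS order: [3, 0, 4, 5, 6, 2, 1]


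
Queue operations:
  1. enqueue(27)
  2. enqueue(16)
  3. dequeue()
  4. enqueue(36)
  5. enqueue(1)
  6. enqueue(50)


enqueue(27) -> [27]
enqueue(16) -> [27, 16]
dequeue()->27, [16]
enqueue(36) -> [16, 36]
enqueue(1) -> [16, 36, 1]
enqueue(50) -> [16, 36, 1, 50]

Final queue: [16, 36, 1, 50]


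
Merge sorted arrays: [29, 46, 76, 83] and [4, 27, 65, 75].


Take 4 from B
Take 27 from B
Take 29 from A
Take 46 from A
Take 65 from B
Take 75 from B

Merged: [4, 27, 29, 46, 65, 75, 76, 83]


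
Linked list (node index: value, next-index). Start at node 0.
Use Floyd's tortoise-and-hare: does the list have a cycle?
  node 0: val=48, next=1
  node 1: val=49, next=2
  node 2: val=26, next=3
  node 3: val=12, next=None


Floyd's tortoise (slow, +1) and hare (fast, +2):
  init: slow=0, fast=0
  step 1: slow=1, fast=2
  step 2: fast 2->3->None, no cycle

Cycle: no


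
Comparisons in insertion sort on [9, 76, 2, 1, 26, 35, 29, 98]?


Algorithm: insertion sort
Input: [9, 76, 2, 1, 26, 35, 29, 98]
Sorted: [1, 2, 9, 26, 29, 35, 76, 98]

14


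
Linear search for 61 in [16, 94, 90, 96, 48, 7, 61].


i=0: 16!=61
i=1: 94!=61
i=2: 90!=61
i=3: 96!=61
i=4: 48!=61
i=5: 7!=61
i=6: 61==61 found!

Found at 6, 7 comps


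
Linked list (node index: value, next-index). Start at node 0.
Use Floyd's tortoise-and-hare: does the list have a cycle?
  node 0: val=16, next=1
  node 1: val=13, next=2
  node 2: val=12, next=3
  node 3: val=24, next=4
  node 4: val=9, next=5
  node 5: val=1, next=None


Floyd's tortoise (slow, +1) and hare (fast, +2):
  init: slow=0, fast=0
  step 1: slow=1, fast=2
  step 2: slow=2, fast=4
  step 3: fast 4->5->None, no cycle

Cycle: no


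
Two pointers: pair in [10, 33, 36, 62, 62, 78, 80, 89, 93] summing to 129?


lo=0(10)+hi=8(93)=103
lo=1(33)+hi=8(93)=126
lo=2(36)+hi=8(93)=129

Yes: 36+93=129


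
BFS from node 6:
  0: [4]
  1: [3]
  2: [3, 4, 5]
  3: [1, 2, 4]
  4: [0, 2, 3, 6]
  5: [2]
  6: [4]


Visit 6, enqueue [4]
Visit 4, enqueue [0, 2, 3]
Visit 0, enqueue []
Visit 2, enqueue [5]
Visit 3, enqueue [1]
Visit 5, enqueue []
Visit 1, enqueue []

BFS order: [6, 4, 0, 2, 3, 5, 1]


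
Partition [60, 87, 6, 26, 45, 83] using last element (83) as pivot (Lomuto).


Pivot: 83
  60 <= 83: advance i (no swap)
  6 <= 83: swap -> [60, 6, 87, 26, 45, 83]
  26 <= 83: swap -> [60, 6, 26, 87, 45, 83]
  45 <= 83: swap -> [60, 6, 26, 45, 87, 83]
Place pivot at 4: [60, 6, 26, 45, 83, 87]

Partitioned: [60, 6, 26, 45, 83, 87]


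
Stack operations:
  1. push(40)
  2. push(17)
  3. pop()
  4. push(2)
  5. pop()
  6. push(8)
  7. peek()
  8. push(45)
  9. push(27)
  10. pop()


push(40) -> [40]
push(17) -> [40, 17]
pop()->17, [40]
push(2) -> [40, 2]
pop()->2, [40]
push(8) -> [40, 8]
peek()->8
push(45) -> [40, 8, 45]
push(27) -> [40, 8, 45, 27]
pop()->27, [40, 8, 45]

Final stack: [40, 8, 45]


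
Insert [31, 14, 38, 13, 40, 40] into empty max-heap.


Insert 31: [31]
Insert 14: [31, 14]
Insert 38: [38, 14, 31]
Insert 13: [38, 14, 31, 13]
Insert 40: [40, 38, 31, 13, 14]
Insert 40: [40, 38, 40, 13, 14, 31]

Final heap: [40, 38, 40, 13, 14, 31]


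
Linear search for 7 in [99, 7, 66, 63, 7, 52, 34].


i=0: 99!=7
i=1: 7==7 found!

Found at 1, 2 comps


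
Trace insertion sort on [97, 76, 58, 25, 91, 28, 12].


Initial: [97, 76, 58, 25, 91, 28, 12]
Insert 76: [76, 97, 58, 25, 91, 28, 12]
Insert 58: [58, 76, 97, 25, 91, 28, 12]
Insert 25: [25, 58, 76, 97, 91, 28, 12]
Insert 91: [25, 58, 76, 91, 97, 28, 12]
Insert 28: [25, 28, 58, 76, 91, 97, 12]
Insert 12: [12, 25, 28, 58, 76, 91, 97]

Sorted: [12, 25, 28, 58, 76, 91, 97]


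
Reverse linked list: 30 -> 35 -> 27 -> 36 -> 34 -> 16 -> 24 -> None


Step 1: curr=30, set curr.next=prev(None) | reversed so far: 30
Step 2: curr=35, set curr.next=prev(30) | reversed so far: 35 -> 30
Step 3: curr=27, set curr.next=prev(35) | reversed so far: 27 -> 35 -> 30
Step 4: curr=36, set curr.next=prev(27) | reversed so far: 36 -> 27 -> 35 -> 30
Step 5: curr=34, set curr.next=prev(36) | reversed so far: 34 -> 36 -> 27 -> 35 -> 30
Step 6: curr=16, set curr.next=prev(34) | reversed so far: 16 -> 34 -> 36 -> 27 -> 35 -> 30
Step 7: curr=24, set curr.next=prev(16) | reversed so far: 24 -> 16 -> 34 -> 36 -> 27 -> 35 -> 30

24 -> 16 -> 34 -> 36 -> 27 -> 35 -> 30 -> None


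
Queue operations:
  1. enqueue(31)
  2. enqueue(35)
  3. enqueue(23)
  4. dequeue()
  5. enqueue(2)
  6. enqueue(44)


enqueue(31) -> [31]
enqueue(35) -> [31, 35]
enqueue(23) -> [31, 35, 23]
dequeue()->31, [35, 23]
enqueue(2) -> [35, 23, 2]
enqueue(44) -> [35, 23, 2, 44]

Final queue: [35, 23, 2, 44]


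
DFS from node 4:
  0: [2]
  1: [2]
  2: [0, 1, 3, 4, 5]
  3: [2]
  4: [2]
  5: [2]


Visit 4, push [2]
Visit 2, push [5, 3, 1, 0]
Visit 0, push []
Visit 1, push []
Visit 3, push []
Visit 5, push []

DFS order: [4, 2, 0, 1, 3, 5]


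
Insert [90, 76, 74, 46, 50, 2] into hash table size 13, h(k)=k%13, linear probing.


Insert 90: h=12 -> slot 12
Insert 76: h=11 -> slot 11
Insert 74: h=9 -> slot 9
Insert 46: h=7 -> slot 7
Insert 50: h=11, 2 probes -> slot 0
Insert 2: h=2 -> slot 2

Table: [50, None, 2, None, None, None, None, 46, None, 74, None, 76, 90]


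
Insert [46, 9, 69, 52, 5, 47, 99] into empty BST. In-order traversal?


Insert 46: root
Insert 9: L from 46
Insert 69: R from 46
Insert 52: R from 46 -> L from 69
Insert 5: L from 46 -> L from 9
Insert 47: R from 46 -> L from 69 -> L from 52
Insert 99: R from 46 -> R from 69

In-order: [5, 9, 46, 47, 52, 69, 99]


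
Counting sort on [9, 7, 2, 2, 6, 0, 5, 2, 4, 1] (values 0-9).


Input: [9, 7, 2, 2, 6, 0, 5, 2, 4, 1]
Counts: [1, 1, 3, 0, 1, 1, 1, 1, 0, 1]

Sorted: [0, 1, 2, 2, 2, 4, 5, 6, 7, 9]


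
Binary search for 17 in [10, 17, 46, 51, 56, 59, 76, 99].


Step 1: lo=0, hi=7, mid=3, val=51
Step 2: lo=0, hi=2, mid=1, val=17

Found at index 1


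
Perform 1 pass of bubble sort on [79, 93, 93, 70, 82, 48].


Initial: [79, 93, 93, 70, 82, 48]
Pass 1: [79, 93, 70, 82, 48, 93] (3 swaps)

After 1 pass: [79, 93, 70, 82, 48, 93]


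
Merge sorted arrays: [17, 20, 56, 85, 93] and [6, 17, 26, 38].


Take 6 from B
Take 17 from A
Take 17 from B
Take 20 from A
Take 26 from B
Take 38 from B

Merged: [6, 17, 17, 20, 26, 38, 56, 85, 93]


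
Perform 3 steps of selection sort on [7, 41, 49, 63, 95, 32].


Initial: [7, 41, 49, 63, 95, 32]
Step 1: min=7 at 0
  Swap: [7, 41, 49, 63, 95, 32]
Step 2: min=32 at 5
  Swap: [7, 32, 49, 63, 95, 41]
Step 3: min=41 at 5
  Swap: [7, 32, 41, 63, 95, 49]

After 3 steps: [7, 32, 41, 63, 95, 49]


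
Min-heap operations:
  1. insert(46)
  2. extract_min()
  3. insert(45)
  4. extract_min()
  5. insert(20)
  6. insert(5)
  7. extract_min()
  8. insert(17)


insert(46) -> [46]
extract_min()->46, []
insert(45) -> [45]
extract_min()->45, []
insert(20) -> [20]
insert(5) -> [5, 20]
extract_min()->5, [20]
insert(17) -> [17, 20]

Final heap: [17, 20]


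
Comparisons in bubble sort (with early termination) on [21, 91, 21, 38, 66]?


Algorithm: bubble sort (with early termination)
Input: [21, 91, 21, 38, 66]
Sorted: [21, 21, 38, 66, 91]

7


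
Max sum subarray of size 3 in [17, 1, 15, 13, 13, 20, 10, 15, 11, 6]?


[0:3]: 33
[1:4]: 29
[2:5]: 41
[3:6]: 46
[4:7]: 43
[5:8]: 45
[6:9]: 36
[7:10]: 32

Max: 46 at [3:6]


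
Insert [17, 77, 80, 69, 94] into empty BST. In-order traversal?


Insert 17: root
Insert 77: R from 17
Insert 80: R from 17 -> R from 77
Insert 69: R from 17 -> L from 77
Insert 94: R from 17 -> R from 77 -> R from 80

In-order: [17, 69, 77, 80, 94]


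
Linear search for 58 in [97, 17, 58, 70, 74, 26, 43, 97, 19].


i=0: 97!=58
i=1: 17!=58
i=2: 58==58 found!

Found at 2, 3 comps


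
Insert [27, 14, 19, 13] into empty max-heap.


Insert 27: [27]
Insert 14: [27, 14]
Insert 19: [27, 14, 19]
Insert 13: [27, 14, 19, 13]

Final heap: [27, 14, 19, 13]


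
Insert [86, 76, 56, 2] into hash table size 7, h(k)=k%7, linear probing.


Insert 86: h=2 -> slot 2
Insert 76: h=6 -> slot 6
Insert 56: h=0 -> slot 0
Insert 2: h=2, 1 probes -> slot 3

Table: [56, None, 86, 2, None, None, 76]


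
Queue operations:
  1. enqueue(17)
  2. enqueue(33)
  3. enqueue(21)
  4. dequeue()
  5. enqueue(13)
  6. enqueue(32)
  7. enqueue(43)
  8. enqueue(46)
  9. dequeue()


enqueue(17) -> [17]
enqueue(33) -> [17, 33]
enqueue(21) -> [17, 33, 21]
dequeue()->17, [33, 21]
enqueue(13) -> [33, 21, 13]
enqueue(32) -> [33, 21, 13, 32]
enqueue(43) -> [33, 21, 13, 32, 43]
enqueue(46) -> [33, 21, 13, 32, 43, 46]
dequeue()->33, [21, 13, 32, 43, 46]

Final queue: [21, 13, 32, 43, 46]


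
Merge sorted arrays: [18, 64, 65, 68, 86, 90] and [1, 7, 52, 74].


Take 1 from B
Take 7 from B
Take 18 from A
Take 52 from B
Take 64 from A
Take 65 from A
Take 68 from A
Take 74 from B

Merged: [1, 7, 18, 52, 64, 65, 68, 74, 86, 90]


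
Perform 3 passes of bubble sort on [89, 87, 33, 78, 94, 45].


Initial: [89, 87, 33, 78, 94, 45]
Pass 1: [87, 33, 78, 89, 45, 94] (4 swaps)
Pass 2: [33, 78, 87, 45, 89, 94] (3 swaps)
Pass 3: [33, 78, 45, 87, 89, 94] (1 swaps)

After 3 passes: [33, 78, 45, 87, 89, 94]


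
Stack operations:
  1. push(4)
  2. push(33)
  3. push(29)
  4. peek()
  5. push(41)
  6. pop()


push(4) -> [4]
push(33) -> [4, 33]
push(29) -> [4, 33, 29]
peek()->29
push(41) -> [4, 33, 29, 41]
pop()->41, [4, 33, 29]

Final stack: [4, 33, 29]


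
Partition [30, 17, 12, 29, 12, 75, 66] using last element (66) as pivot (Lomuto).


Pivot: 66
  30 <= 66: advance i (no swap)
  17 <= 66: advance i (no swap)
  12 <= 66: advance i (no swap)
  29 <= 66: advance i (no swap)
  12 <= 66: advance i (no swap)
Place pivot at 5: [30, 17, 12, 29, 12, 66, 75]

Partitioned: [30, 17, 12, 29, 12, 66, 75]


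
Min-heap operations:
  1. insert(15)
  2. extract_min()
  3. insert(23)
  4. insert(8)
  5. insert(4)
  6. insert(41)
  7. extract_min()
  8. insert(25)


insert(15) -> [15]
extract_min()->15, []
insert(23) -> [23]
insert(8) -> [8, 23]
insert(4) -> [4, 23, 8]
insert(41) -> [4, 23, 8, 41]
extract_min()->4, [8, 23, 41]
insert(25) -> [8, 23, 41, 25]

Final heap: [8, 23, 41, 25]


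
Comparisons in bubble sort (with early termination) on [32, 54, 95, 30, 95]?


Algorithm: bubble sort (with early termination)
Input: [32, 54, 95, 30, 95]
Sorted: [30, 32, 54, 95, 95]

10


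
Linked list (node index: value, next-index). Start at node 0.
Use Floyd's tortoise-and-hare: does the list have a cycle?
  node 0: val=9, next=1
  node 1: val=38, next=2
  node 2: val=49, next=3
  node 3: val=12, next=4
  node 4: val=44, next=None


Floyd's tortoise (slow, +1) and hare (fast, +2):
  init: slow=0, fast=0
  step 1: slow=1, fast=2
  step 2: slow=2, fast=4
  step 3: fast -> None, no cycle

Cycle: no


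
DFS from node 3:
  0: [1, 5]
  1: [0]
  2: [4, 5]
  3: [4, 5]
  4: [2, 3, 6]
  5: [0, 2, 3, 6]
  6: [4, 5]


Visit 3, push [5, 4]
Visit 4, push [6, 2]
Visit 2, push [5]
Visit 5, push [6, 0]
Visit 0, push [1]
Visit 1, push []
Visit 6, push []

DFS order: [3, 4, 2, 5, 0, 1, 6]


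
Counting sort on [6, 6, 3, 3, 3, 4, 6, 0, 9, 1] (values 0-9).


Input: [6, 6, 3, 3, 3, 4, 6, 0, 9, 1]
Counts: [1, 1, 0, 3, 1, 0, 3, 0, 0, 1]

Sorted: [0, 1, 3, 3, 3, 4, 6, 6, 6, 9]


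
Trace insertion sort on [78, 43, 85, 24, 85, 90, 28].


Initial: [78, 43, 85, 24, 85, 90, 28]
Insert 43: [43, 78, 85, 24, 85, 90, 28]
Insert 85: [43, 78, 85, 24, 85, 90, 28]
Insert 24: [24, 43, 78, 85, 85, 90, 28]
Insert 85: [24, 43, 78, 85, 85, 90, 28]
Insert 90: [24, 43, 78, 85, 85, 90, 28]
Insert 28: [24, 28, 43, 78, 85, 85, 90]

Sorted: [24, 28, 43, 78, 85, 85, 90]


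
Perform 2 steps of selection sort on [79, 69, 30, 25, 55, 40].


Initial: [79, 69, 30, 25, 55, 40]
Step 1: min=25 at 3
  Swap: [25, 69, 30, 79, 55, 40]
Step 2: min=30 at 2
  Swap: [25, 30, 69, 79, 55, 40]

After 2 steps: [25, 30, 69, 79, 55, 40]


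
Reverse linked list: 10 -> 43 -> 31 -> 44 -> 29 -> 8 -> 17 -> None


Step 1: curr=10, set curr.next=prev(None) | reversed so far: 10
Step 2: curr=43, set curr.next=prev(10) | reversed so far: 43 -> 10
Step 3: curr=31, set curr.next=prev(43) | reversed so far: 31 -> 43 -> 10
Step 4: curr=44, set curr.next=prev(31) | reversed so far: 44 -> 31 -> 43 -> 10
Step 5: curr=29, set curr.next=prev(44) | reversed so far: 29 -> 44 -> 31 -> 43 -> 10
Step 6: curr=8, set curr.next=prev(29) | reversed so far: 8 -> 29 -> 44 -> 31 -> 43 -> 10
Step 7: curr=17, set curr.next=prev(8) | reversed so far: 17 -> 8 -> 29 -> 44 -> 31 -> 43 -> 10

17 -> 8 -> 29 -> 44 -> 31 -> 43 -> 10 -> None


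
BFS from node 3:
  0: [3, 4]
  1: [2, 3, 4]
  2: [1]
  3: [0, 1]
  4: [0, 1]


Visit 3, enqueue [0, 1]
Visit 0, enqueue [4]
Visit 1, enqueue [2]
Visit 4, enqueue []
Visit 2, enqueue []

BFS order: [3, 0, 1, 4, 2]


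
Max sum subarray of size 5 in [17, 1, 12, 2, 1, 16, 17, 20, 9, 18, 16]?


[0:5]: 33
[1:6]: 32
[2:7]: 48
[3:8]: 56
[4:9]: 63
[5:10]: 80
[6:11]: 80

Max: 80 at [5:10]


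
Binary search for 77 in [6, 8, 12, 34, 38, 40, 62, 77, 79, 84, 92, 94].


Step 1: lo=0, hi=11, mid=5, val=40
Step 2: lo=6, hi=11, mid=8, val=79
Step 3: lo=6, hi=7, mid=6, val=62
Step 4: lo=7, hi=7, mid=7, val=77

Found at index 7


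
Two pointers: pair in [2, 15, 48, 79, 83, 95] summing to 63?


lo=0(2)+hi=5(95)=97
lo=0(2)+hi=4(83)=85
lo=0(2)+hi=3(79)=81
lo=0(2)+hi=2(48)=50
lo=1(15)+hi=2(48)=63

Yes: 15+48=63


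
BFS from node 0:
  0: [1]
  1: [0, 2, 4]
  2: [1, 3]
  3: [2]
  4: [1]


Visit 0, enqueue [1]
Visit 1, enqueue [2, 4]
Visit 2, enqueue [3]
Visit 4, enqueue []
Visit 3, enqueue []

BFS order: [0, 1, 2, 4, 3]


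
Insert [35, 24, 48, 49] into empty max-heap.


Insert 35: [35]
Insert 24: [35, 24]
Insert 48: [48, 24, 35]
Insert 49: [49, 48, 35, 24]

Final heap: [49, 48, 35, 24]


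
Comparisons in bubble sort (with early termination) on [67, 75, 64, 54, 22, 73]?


Algorithm: bubble sort (with early termination)
Input: [67, 75, 64, 54, 22, 73]
Sorted: [22, 54, 64, 67, 73, 75]

15


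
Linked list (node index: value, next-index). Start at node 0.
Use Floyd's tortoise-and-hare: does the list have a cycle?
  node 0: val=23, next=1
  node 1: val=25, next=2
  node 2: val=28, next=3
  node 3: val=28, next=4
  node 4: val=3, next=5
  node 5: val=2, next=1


Floyd's tortoise (slow, +1) and hare (fast, +2):
  init: slow=0, fast=0
  step 1: slow=1, fast=2
  step 2: slow=2, fast=4
  step 3: slow=3, fast=1
  step 4: slow=4, fast=3
  step 5: slow=5, fast=5
  slow == fast at node 5: cycle detected

Cycle: yes


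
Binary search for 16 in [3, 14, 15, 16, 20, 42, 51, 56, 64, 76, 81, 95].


Step 1: lo=0, hi=11, mid=5, val=42
Step 2: lo=0, hi=4, mid=2, val=15
Step 3: lo=3, hi=4, mid=3, val=16

Found at index 3


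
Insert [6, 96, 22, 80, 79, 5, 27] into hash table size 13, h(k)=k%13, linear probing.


Insert 6: h=6 -> slot 6
Insert 96: h=5 -> slot 5
Insert 22: h=9 -> slot 9
Insert 80: h=2 -> slot 2
Insert 79: h=1 -> slot 1
Insert 5: h=5, 2 probes -> slot 7
Insert 27: h=1, 2 probes -> slot 3

Table: [None, 79, 80, 27, None, 96, 6, 5, None, 22, None, None, None]


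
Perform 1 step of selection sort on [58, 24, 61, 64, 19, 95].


Initial: [58, 24, 61, 64, 19, 95]
Step 1: min=19 at 4
  Swap: [19, 24, 61, 64, 58, 95]

After 1 step: [19, 24, 61, 64, 58, 95]


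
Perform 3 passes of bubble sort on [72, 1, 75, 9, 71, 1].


Initial: [72, 1, 75, 9, 71, 1]
Pass 1: [1, 72, 9, 71, 1, 75] (4 swaps)
Pass 2: [1, 9, 71, 1, 72, 75] (3 swaps)
Pass 3: [1, 9, 1, 71, 72, 75] (1 swaps)

After 3 passes: [1, 9, 1, 71, 72, 75]


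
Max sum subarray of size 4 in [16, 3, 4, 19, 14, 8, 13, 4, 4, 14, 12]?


[0:4]: 42
[1:5]: 40
[2:6]: 45
[3:7]: 54
[4:8]: 39
[5:9]: 29
[6:10]: 35
[7:11]: 34

Max: 54 at [3:7]


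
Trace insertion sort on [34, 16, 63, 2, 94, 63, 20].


Initial: [34, 16, 63, 2, 94, 63, 20]
Insert 16: [16, 34, 63, 2, 94, 63, 20]
Insert 63: [16, 34, 63, 2, 94, 63, 20]
Insert 2: [2, 16, 34, 63, 94, 63, 20]
Insert 94: [2, 16, 34, 63, 94, 63, 20]
Insert 63: [2, 16, 34, 63, 63, 94, 20]
Insert 20: [2, 16, 20, 34, 63, 63, 94]

Sorted: [2, 16, 20, 34, 63, 63, 94]


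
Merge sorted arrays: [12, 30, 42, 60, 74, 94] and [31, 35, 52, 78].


Take 12 from A
Take 30 from A
Take 31 from B
Take 35 from B
Take 42 from A
Take 52 from B
Take 60 from A
Take 74 from A
Take 78 from B

Merged: [12, 30, 31, 35, 42, 52, 60, 74, 78, 94]


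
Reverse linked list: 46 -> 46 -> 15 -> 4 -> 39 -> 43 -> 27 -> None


Step 1: curr=46, set curr.next=prev(None) | reversed so far: 46
Step 2: curr=46, set curr.next=prev(46) | reversed so far: 46 -> 46
Step 3: curr=15, set curr.next=prev(46) | reversed so far: 15 -> 46 -> 46
Step 4: curr=4, set curr.next=prev(15) | reversed so far: 4 -> 15 -> 46 -> 46
Step 5: curr=39, set curr.next=prev(4) | reversed so far: 39 -> 4 -> 15 -> 46 -> 46
Step 6: curr=43, set curr.next=prev(39) | reversed so far: 43 -> 39 -> 4 -> 15 -> 46 -> 46
Step 7: curr=27, set curr.next=prev(43) | reversed so far: 27 -> 43 -> 39 -> 4 -> 15 -> 46 -> 46

27 -> 43 -> 39 -> 4 -> 15 -> 46 -> 46 -> None


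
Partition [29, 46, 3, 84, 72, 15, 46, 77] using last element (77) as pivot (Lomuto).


Pivot: 77
  29 <= 77: advance i (no swap)
  46 <= 77: advance i (no swap)
  3 <= 77: advance i (no swap)
  72 <= 77: swap -> [29, 46, 3, 72, 84, 15, 46, 77]
  15 <= 77: swap -> [29, 46, 3, 72, 15, 84, 46, 77]
  46 <= 77: swap -> [29, 46, 3, 72, 15, 46, 84, 77]
Place pivot at 6: [29, 46, 3, 72, 15, 46, 77, 84]

Partitioned: [29, 46, 3, 72, 15, 46, 77, 84]


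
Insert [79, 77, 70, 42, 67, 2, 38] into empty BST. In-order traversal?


Insert 79: root
Insert 77: L from 79
Insert 70: L from 79 -> L from 77
Insert 42: L from 79 -> L from 77 -> L from 70
Insert 67: L from 79 -> L from 77 -> L from 70 -> R from 42
Insert 2: L from 79 -> L from 77 -> L from 70 -> L from 42
Insert 38: L from 79 -> L from 77 -> L from 70 -> L from 42 -> R from 2

In-order: [2, 38, 42, 67, 70, 77, 79]


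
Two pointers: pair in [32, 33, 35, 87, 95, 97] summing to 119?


lo=0(32)+hi=5(97)=129
lo=0(32)+hi=4(95)=127
lo=0(32)+hi=3(87)=119

Yes: 32+87=119


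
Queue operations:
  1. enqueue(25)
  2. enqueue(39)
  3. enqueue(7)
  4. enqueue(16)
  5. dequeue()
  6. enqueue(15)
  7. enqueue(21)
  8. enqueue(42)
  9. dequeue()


enqueue(25) -> [25]
enqueue(39) -> [25, 39]
enqueue(7) -> [25, 39, 7]
enqueue(16) -> [25, 39, 7, 16]
dequeue()->25, [39, 7, 16]
enqueue(15) -> [39, 7, 16, 15]
enqueue(21) -> [39, 7, 16, 15, 21]
enqueue(42) -> [39, 7, 16, 15, 21, 42]
dequeue()->39, [7, 16, 15, 21, 42]

Final queue: [7, 16, 15, 21, 42]


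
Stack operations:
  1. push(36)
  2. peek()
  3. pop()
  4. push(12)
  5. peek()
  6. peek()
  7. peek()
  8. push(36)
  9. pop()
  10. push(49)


push(36) -> [36]
peek()->36
pop()->36, []
push(12) -> [12]
peek()->12
peek()->12
peek()->12
push(36) -> [12, 36]
pop()->36, [12]
push(49) -> [12, 49]

Final stack: [12, 49]


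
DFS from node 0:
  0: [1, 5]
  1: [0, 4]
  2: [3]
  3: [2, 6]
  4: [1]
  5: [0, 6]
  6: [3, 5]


Visit 0, push [5, 1]
Visit 1, push [4]
Visit 4, push []
Visit 5, push [6]
Visit 6, push [3]
Visit 3, push [2]
Visit 2, push []

DFS order: [0, 1, 4, 5, 6, 3, 2]


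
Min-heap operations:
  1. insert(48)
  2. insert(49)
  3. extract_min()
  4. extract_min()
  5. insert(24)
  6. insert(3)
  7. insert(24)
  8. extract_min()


insert(48) -> [48]
insert(49) -> [48, 49]
extract_min()->48, [49]
extract_min()->49, []
insert(24) -> [24]
insert(3) -> [3, 24]
insert(24) -> [3, 24, 24]
extract_min()->3, [24, 24]

Final heap: [24, 24]


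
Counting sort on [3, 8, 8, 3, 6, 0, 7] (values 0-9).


Input: [3, 8, 8, 3, 6, 0, 7]
Counts: [1, 0, 0, 2, 0, 0, 1, 1, 2, 0]

Sorted: [0, 3, 3, 6, 7, 8, 8]


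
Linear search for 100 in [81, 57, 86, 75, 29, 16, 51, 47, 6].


i=0: 81!=100
i=1: 57!=100
i=2: 86!=100
i=3: 75!=100
i=4: 29!=100
i=5: 16!=100
i=6: 51!=100
i=7: 47!=100
i=8: 6!=100

Not found, 9 comps


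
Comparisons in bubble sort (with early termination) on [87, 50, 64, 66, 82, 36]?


Algorithm: bubble sort (with early termination)
Input: [87, 50, 64, 66, 82, 36]
Sorted: [36, 50, 64, 66, 82, 87]

15


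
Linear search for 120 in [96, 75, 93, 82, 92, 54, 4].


i=0: 96!=120
i=1: 75!=120
i=2: 93!=120
i=3: 82!=120
i=4: 92!=120
i=5: 54!=120
i=6: 4!=120

Not found, 7 comps


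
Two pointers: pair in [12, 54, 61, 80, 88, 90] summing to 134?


lo=0(12)+hi=5(90)=102
lo=1(54)+hi=5(90)=144
lo=1(54)+hi=4(88)=142
lo=1(54)+hi=3(80)=134

Yes: 54+80=134


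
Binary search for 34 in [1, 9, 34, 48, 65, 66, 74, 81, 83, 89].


Step 1: lo=0, hi=9, mid=4, val=65
Step 2: lo=0, hi=3, mid=1, val=9
Step 3: lo=2, hi=3, mid=2, val=34

Found at index 2


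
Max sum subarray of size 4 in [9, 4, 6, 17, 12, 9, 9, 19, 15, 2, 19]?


[0:4]: 36
[1:5]: 39
[2:6]: 44
[3:7]: 47
[4:8]: 49
[5:9]: 52
[6:10]: 45
[7:11]: 55

Max: 55 at [7:11]


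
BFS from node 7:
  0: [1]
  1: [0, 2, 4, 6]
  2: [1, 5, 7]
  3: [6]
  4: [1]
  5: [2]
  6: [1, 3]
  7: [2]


Visit 7, enqueue [2]
Visit 2, enqueue [1, 5]
Visit 1, enqueue [0, 4, 6]
Visit 5, enqueue []
Visit 0, enqueue []
Visit 4, enqueue []
Visit 6, enqueue [3]
Visit 3, enqueue []

BFS order: [7, 2, 1, 5, 0, 4, 6, 3]


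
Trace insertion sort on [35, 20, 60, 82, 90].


Initial: [35, 20, 60, 82, 90]
Insert 20: [20, 35, 60, 82, 90]
Insert 60: [20, 35, 60, 82, 90]
Insert 82: [20, 35, 60, 82, 90]
Insert 90: [20, 35, 60, 82, 90]

Sorted: [20, 35, 60, 82, 90]


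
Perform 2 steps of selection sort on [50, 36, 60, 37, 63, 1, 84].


Initial: [50, 36, 60, 37, 63, 1, 84]
Step 1: min=1 at 5
  Swap: [1, 36, 60, 37, 63, 50, 84]
Step 2: min=36 at 1
  Swap: [1, 36, 60, 37, 63, 50, 84]

After 2 steps: [1, 36, 60, 37, 63, 50, 84]


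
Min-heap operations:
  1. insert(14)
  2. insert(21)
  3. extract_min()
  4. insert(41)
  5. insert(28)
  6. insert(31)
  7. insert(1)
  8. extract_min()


insert(14) -> [14]
insert(21) -> [14, 21]
extract_min()->14, [21]
insert(41) -> [21, 41]
insert(28) -> [21, 41, 28]
insert(31) -> [21, 31, 28, 41]
insert(1) -> [1, 21, 28, 41, 31]
extract_min()->1, [21, 31, 28, 41]

Final heap: [21, 31, 28, 41]


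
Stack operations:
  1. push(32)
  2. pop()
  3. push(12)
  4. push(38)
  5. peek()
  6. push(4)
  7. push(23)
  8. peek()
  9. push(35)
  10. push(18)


push(32) -> [32]
pop()->32, []
push(12) -> [12]
push(38) -> [12, 38]
peek()->38
push(4) -> [12, 38, 4]
push(23) -> [12, 38, 4, 23]
peek()->23
push(35) -> [12, 38, 4, 23, 35]
push(18) -> [12, 38, 4, 23, 35, 18]

Final stack: [12, 38, 4, 23, 35, 18]


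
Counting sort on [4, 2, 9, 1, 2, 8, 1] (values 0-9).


Input: [4, 2, 9, 1, 2, 8, 1]
Counts: [0, 2, 2, 0, 1, 0, 0, 0, 1, 1]

Sorted: [1, 1, 2, 2, 4, 8, 9]


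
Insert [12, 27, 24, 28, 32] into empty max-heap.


Insert 12: [12]
Insert 27: [27, 12]
Insert 24: [27, 12, 24]
Insert 28: [28, 27, 24, 12]
Insert 32: [32, 28, 24, 12, 27]

Final heap: [32, 28, 24, 12, 27]


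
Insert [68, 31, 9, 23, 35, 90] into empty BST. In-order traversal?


Insert 68: root
Insert 31: L from 68
Insert 9: L from 68 -> L from 31
Insert 23: L from 68 -> L from 31 -> R from 9
Insert 35: L from 68 -> R from 31
Insert 90: R from 68

In-order: [9, 23, 31, 35, 68, 90]


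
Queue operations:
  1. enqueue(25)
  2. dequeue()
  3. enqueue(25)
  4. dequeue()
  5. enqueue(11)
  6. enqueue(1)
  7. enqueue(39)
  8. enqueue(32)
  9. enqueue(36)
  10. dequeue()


enqueue(25) -> [25]
dequeue()->25, []
enqueue(25) -> [25]
dequeue()->25, []
enqueue(11) -> [11]
enqueue(1) -> [11, 1]
enqueue(39) -> [11, 1, 39]
enqueue(32) -> [11, 1, 39, 32]
enqueue(36) -> [11, 1, 39, 32, 36]
dequeue()->11, [1, 39, 32, 36]

Final queue: [1, 39, 32, 36]


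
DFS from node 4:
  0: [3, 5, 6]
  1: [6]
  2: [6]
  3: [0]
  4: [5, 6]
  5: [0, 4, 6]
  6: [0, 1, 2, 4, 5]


Visit 4, push [6, 5]
Visit 5, push [6, 0]
Visit 0, push [6, 3]
Visit 3, push []
Visit 6, push [2, 1]
Visit 1, push []
Visit 2, push []

DFS order: [4, 5, 0, 3, 6, 1, 2]


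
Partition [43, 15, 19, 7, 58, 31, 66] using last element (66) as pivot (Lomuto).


Pivot: 66
  43 <= 66: advance i (no swap)
  15 <= 66: advance i (no swap)
  19 <= 66: advance i (no swap)
  7 <= 66: advance i (no swap)
  58 <= 66: advance i (no swap)
  31 <= 66: advance i (no swap)
Place pivot at 6: [43, 15, 19, 7, 58, 31, 66]

Partitioned: [43, 15, 19, 7, 58, 31, 66]


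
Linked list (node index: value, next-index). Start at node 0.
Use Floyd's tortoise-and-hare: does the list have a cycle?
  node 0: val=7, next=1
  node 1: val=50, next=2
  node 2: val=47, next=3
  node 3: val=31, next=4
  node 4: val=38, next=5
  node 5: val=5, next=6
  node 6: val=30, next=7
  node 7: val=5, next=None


Floyd's tortoise (slow, +1) and hare (fast, +2):
  init: slow=0, fast=0
  step 1: slow=1, fast=2
  step 2: slow=2, fast=4
  step 3: slow=3, fast=6
  step 4: fast 6->7->None, no cycle

Cycle: no


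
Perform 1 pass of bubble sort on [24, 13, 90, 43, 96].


Initial: [24, 13, 90, 43, 96]
Pass 1: [13, 24, 43, 90, 96] (2 swaps)

After 1 pass: [13, 24, 43, 90, 96]


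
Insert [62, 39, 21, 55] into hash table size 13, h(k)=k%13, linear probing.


Insert 62: h=10 -> slot 10
Insert 39: h=0 -> slot 0
Insert 21: h=8 -> slot 8
Insert 55: h=3 -> slot 3

Table: [39, None, None, 55, None, None, None, None, 21, None, 62, None, None]


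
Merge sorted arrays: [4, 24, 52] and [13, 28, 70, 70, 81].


Take 4 from A
Take 13 from B
Take 24 from A
Take 28 from B
Take 52 from A

Merged: [4, 13, 24, 28, 52, 70, 70, 81]


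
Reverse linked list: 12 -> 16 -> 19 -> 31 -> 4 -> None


Step 1: curr=12, set curr.next=prev(None) | reversed so far: 12
Step 2: curr=16, set curr.next=prev(12) | reversed so far: 16 -> 12
Step 3: curr=19, set curr.next=prev(16) | reversed so far: 19 -> 16 -> 12
Step 4: curr=31, set curr.next=prev(19) | reversed so far: 31 -> 19 -> 16 -> 12
Step 5: curr=4, set curr.next=prev(31) | reversed so far: 4 -> 31 -> 19 -> 16 -> 12

4 -> 31 -> 19 -> 16 -> 12 -> None


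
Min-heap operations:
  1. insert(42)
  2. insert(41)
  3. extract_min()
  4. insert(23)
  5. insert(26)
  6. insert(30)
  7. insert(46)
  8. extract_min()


insert(42) -> [42]
insert(41) -> [41, 42]
extract_min()->41, [42]
insert(23) -> [23, 42]
insert(26) -> [23, 42, 26]
insert(30) -> [23, 30, 26, 42]
insert(46) -> [23, 30, 26, 42, 46]
extract_min()->23, [26, 30, 46, 42]

Final heap: [26, 30, 46, 42]


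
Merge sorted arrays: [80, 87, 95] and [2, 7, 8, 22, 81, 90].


Take 2 from B
Take 7 from B
Take 8 from B
Take 22 from B
Take 80 from A
Take 81 from B
Take 87 from A
Take 90 from B

Merged: [2, 7, 8, 22, 80, 81, 87, 90, 95]


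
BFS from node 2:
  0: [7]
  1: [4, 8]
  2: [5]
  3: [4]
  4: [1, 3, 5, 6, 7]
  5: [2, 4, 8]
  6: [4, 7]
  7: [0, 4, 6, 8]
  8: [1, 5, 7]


Visit 2, enqueue [5]
Visit 5, enqueue [4, 8]
Visit 4, enqueue [1, 3, 6, 7]
Visit 8, enqueue []
Visit 1, enqueue []
Visit 3, enqueue []
Visit 6, enqueue []
Visit 7, enqueue [0]
Visit 0, enqueue []

BFS order: [2, 5, 4, 8, 1, 3, 6, 7, 0]


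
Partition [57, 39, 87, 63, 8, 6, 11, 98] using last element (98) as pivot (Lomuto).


Pivot: 98
  57 <= 98: advance i (no swap)
  39 <= 98: advance i (no swap)
  87 <= 98: advance i (no swap)
  63 <= 98: advance i (no swap)
  8 <= 98: advance i (no swap)
  6 <= 98: advance i (no swap)
  11 <= 98: advance i (no swap)
Place pivot at 7: [57, 39, 87, 63, 8, 6, 11, 98]

Partitioned: [57, 39, 87, 63, 8, 6, 11, 98]


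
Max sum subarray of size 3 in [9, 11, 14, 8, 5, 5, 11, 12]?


[0:3]: 34
[1:4]: 33
[2:5]: 27
[3:6]: 18
[4:7]: 21
[5:8]: 28

Max: 34 at [0:3]


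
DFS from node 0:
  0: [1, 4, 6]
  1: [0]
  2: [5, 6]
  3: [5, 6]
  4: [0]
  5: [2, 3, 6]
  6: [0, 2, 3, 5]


Visit 0, push [6, 4, 1]
Visit 1, push []
Visit 4, push []
Visit 6, push [5, 3, 2]
Visit 2, push [5]
Visit 5, push [3]
Visit 3, push []

DFS order: [0, 1, 4, 6, 2, 5, 3]


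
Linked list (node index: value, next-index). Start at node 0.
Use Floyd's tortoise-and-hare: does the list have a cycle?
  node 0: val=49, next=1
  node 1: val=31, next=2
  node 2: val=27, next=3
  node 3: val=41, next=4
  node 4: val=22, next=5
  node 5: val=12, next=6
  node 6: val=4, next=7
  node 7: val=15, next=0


Floyd's tortoise (slow, +1) and hare (fast, +2):
  init: slow=0, fast=0
  step 1: slow=1, fast=2
  step 2: slow=2, fast=4
  step 3: slow=3, fast=6
  step 4: slow=4, fast=0
  step 5: slow=5, fast=2
  step 6: slow=6, fast=4
  step 7: slow=7, fast=6
  step 8: slow=0, fast=0
  slow == fast at node 0: cycle detected

Cycle: yes


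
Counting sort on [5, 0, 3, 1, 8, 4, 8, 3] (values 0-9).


Input: [5, 0, 3, 1, 8, 4, 8, 3]
Counts: [1, 1, 0, 2, 1, 1, 0, 0, 2, 0]

Sorted: [0, 1, 3, 3, 4, 5, 8, 8]


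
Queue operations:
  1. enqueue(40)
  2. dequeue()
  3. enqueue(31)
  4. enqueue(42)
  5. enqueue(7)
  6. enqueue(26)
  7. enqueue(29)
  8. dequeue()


enqueue(40) -> [40]
dequeue()->40, []
enqueue(31) -> [31]
enqueue(42) -> [31, 42]
enqueue(7) -> [31, 42, 7]
enqueue(26) -> [31, 42, 7, 26]
enqueue(29) -> [31, 42, 7, 26, 29]
dequeue()->31, [42, 7, 26, 29]

Final queue: [42, 7, 26, 29]


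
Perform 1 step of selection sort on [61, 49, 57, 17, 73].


Initial: [61, 49, 57, 17, 73]
Step 1: min=17 at 3
  Swap: [17, 49, 57, 61, 73]

After 1 step: [17, 49, 57, 61, 73]


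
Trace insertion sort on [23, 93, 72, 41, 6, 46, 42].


Initial: [23, 93, 72, 41, 6, 46, 42]
Insert 93: [23, 93, 72, 41, 6, 46, 42]
Insert 72: [23, 72, 93, 41, 6, 46, 42]
Insert 41: [23, 41, 72, 93, 6, 46, 42]
Insert 6: [6, 23, 41, 72, 93, 46, 42]
Insert 46: [6, 23, 41, 46, 72, 93, 42]
Insert 42: [6, 23, 41, 42, 46, 72, 93]

Sorted: [6, 23, 41, 42, 46, 72, 93]


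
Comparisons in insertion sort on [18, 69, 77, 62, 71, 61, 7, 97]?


Algorithm: insertion sort
Input: [18, 69, 77, 62, 71, 61, 7, 97]
Sorted: [7, 18, 61, 62, 69, 71, 77, 97]

19


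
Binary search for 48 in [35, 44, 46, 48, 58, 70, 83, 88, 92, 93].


Step 1: lo=0, hi=9, mid=4, val=58
Step 2: lo=0, hi=3, mid=1, val=44
Step 3: lo=2, hi=3, mid=2, val=46
Step 4: lo=3, hi=3, mid=3, val=48

Found at index 3


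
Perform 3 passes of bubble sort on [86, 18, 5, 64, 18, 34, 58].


Initial: [86, 18, 5, 64, 18, 34, 58]
Pass 1: [18, 5, 64, 18, 34, 58, 86] (6 swaps)
Pass 2: [5, 18, 18, 34, 58, 64, 86] (4 swaps)
Pass 3: [5, 18, 18, 34, 58, 64, 86] (0 swaps)

After 3 passes: [5, 18, 18, 34, 58, 64, 86]


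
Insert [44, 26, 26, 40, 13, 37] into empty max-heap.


Insert 44: [44]
Insert 26: [44, 26]
Insert 26: [44, 26, 26]
Insert 40: [44, 40, 26, 26]
Insert 13: [44, 40, 26, 26, 13]
Insert 37: [44, 40, 37, 26, 13, 26]

Final heap: [44, 40, 37, 26, 13, 26]


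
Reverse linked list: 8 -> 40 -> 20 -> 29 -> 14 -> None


Step 1: curr=8, set curr.next=prev(None) | reversed so far: 8
Step 2: curr=40, set curr.next=prev(8) | reversed so far: 40 -> 8
Step 3: curr=20, set curr.next=prev(40) | reversed so far: 20 -> 40 -> 8
Step 4: curr=29, set curr.next=prev(20) | reversed so far: 29 -> 20 -> 40 -> 8
Step 5: curr=14, set curr.next=prev(29) | reversed so far: 14 -> 29 -> 20 -> 40 -> 8

14 -> 29 -> 20 -> 40 -> 8 -> None


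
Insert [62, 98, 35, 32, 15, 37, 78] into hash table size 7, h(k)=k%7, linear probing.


Insert 62: h=6 -> slot 6
Insert 98: h=0 -> slot 0
Insert 35: h=0, 1 probes -> slot 1
Insert 32: h=4 -> slot 4
Insert 15: h=1, 1 probes -> slot 2
Insert 37: h=2, 1 probes -> slot 3
Insert 78: h=1, 4 probes -> slot 5

Table: [98, 35, 15, 37, 32, 78, 62]


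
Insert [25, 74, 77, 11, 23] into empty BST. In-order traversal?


Insert 25: root
Insert 74: R from 25
Insert 77: R from 25 -> R from 74
Insert 11: L from 25
Insert 23: L from 25 -> R from 11

In-order: [11, 23, 25, 74, 77]


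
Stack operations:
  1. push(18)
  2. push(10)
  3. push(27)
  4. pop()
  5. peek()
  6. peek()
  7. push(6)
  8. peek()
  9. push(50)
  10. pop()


push(18) -> [18]
push(10) -> [18, 10]
push(27) -> [18, 10, 27]
pop()->27, [18, 10]
peek()->10
peek()->10
push(6) -> [18, 10, 6]
peek()->6
push(50) -> [18, 10, 6, 50]
pop()->50, [18, 10, 6]

Final stack: [18, 10, 6]


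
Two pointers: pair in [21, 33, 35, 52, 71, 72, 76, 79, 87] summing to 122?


lo=0(21)+hi=8(87)=108
lo=1(33)+hi=8(87)=120
lo=2(35)+hi=8(87)=122

Yes: 35+87=122


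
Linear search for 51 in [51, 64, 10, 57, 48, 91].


i=0: 51==51 found!

Found at 0, 1 comps


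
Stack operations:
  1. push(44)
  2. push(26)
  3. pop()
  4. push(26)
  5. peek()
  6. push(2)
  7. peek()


push(44) -> [44]
push(26) -> [44, 26]
pop()->26, [44]
push(26) -> [44, 26]
peek()->26
push(2) -> [44, 26, 2]
peek()->2

Final stack: [44, 26, 2]


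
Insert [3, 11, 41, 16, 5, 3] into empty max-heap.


Insert 3: [3]
Insert 11: [11, 3]
Insert 41: [41, 3, 11]
Insert 16: [41, 16, 11, 3]
Insert 5: [41, 16, 11, 3, 5]
Insert 3: [41, 16, 11, 3, 5, 3]

Final heap: [41, 16, 11, 3, 5, 3]


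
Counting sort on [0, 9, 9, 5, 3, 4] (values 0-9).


Input: [0, 9, 9, 5, 3, 4]
Counts: [1, 0, 0, 1, 1, 1, 0, 0, 0, 2]

Sorted: [0, 3, 4, 5, 9, 9]


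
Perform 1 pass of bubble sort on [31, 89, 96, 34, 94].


Initial: [31, 89, 96, 34, 94]
Pass 1: [31, 89, 34, 94, 96] (2 swaps)

After 1 pass: [31, 89, 34, 94, 96]


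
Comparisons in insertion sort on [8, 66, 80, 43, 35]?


Algorithm: insertion sort
Input: [8, 66, 80, 43, 35]
Sorted: [8, 35, 43, 66, 80]

9


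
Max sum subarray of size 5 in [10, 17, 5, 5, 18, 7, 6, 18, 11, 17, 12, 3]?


[0:5]: 55
[1:6]: 52
[2:7]: 41
[3:8]: 54
[4:9]: 60
[5:10]: 59
[6:11]: 64
[7:12]: 61

Max: 64 at [6:11]


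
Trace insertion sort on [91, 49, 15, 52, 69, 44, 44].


Initial: [91, 49, 15, 52, 69, 44, 44]
Insert 49: [49, 91, 15, 52, 69, 44, 44]
Insert 15: [15, 49, 91, 52, 69, 44, 44]
Insert 52: [15, 49, 52, 91, 69, 44, 44]
Insert 69: [15, 49, 52, 69, 91, 44, 44]
Insert 44: [15, 44, 49, 52, 69, 91, 44]
Insert 44: [15, 44, 44, 49, 52, 69, 91]

Sorted: [15, 44, 44, 49, 52, 69, 91]


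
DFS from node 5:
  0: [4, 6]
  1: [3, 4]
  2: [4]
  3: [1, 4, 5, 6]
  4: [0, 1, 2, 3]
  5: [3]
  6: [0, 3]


Visit 5, push [3]
Visit 3, push [6, 4, 1]
Visit 1, push [4]
Visit 4, push [2, 0]
Visit 0, push [6]
Visit 6, push []
Visit 2, push []

DFS order: [5, 3, 1, 4, 0, 6, 2]


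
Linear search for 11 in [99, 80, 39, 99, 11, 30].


i=0: 99!=11
i=1: 80!=11
i=2: 39!=11
i=3: 99!=11
i=4: 11==11 found!

Found at 4, 5 comps


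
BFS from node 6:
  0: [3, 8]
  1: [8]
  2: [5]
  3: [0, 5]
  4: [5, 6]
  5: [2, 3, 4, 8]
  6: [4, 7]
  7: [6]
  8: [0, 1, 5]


Visit 6, enqueue [4, 7]
Visit 4, enqueue [5]
Visit 7, enqueue []
Visit 5, enqueue [2, 3, 8]
Visit 2, enqueue []
Visit 3, enqueue [0]
Visit 8, enqueue [1]
Visit 0, enqueue []
Visit 1, enqueue []

BFS order: [6, 4, 7, 5, 2, 3, 8, 0, 1]


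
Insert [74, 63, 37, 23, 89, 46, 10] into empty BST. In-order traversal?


Insert 74: root
Insert 63: L from 74
Insert 37: L from 74 -> L from 63
Insert 23: L from 74 -> L from 63 -> L from 37
Insert 89: R from 74
Insert 46: L from 74 -> L from 63 -> R from 37
Insert 10: L from 74 -> L from 63 -> L from 37 -> L from 23

In-order: [10, 23, 37, 46, 63, 74, 89]


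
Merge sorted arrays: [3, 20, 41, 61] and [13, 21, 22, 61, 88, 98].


Take 3 from A
Take 13 from B
Take 20 from A
Take 21 from B
Take 22 from B
Take 41 from A
Take 61 from A

Merged: [3, 13, 20, 21, 22, 41, 61, 61, 88, 98]


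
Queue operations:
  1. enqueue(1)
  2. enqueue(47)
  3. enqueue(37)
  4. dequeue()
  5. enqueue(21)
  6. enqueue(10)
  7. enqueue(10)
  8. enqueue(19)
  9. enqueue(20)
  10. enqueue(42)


enqueue(1) -> [1]
enqueue(47) -> [1, 47]
enqueue(37) -> [1, 47, 37]
dequeue()->1, [47, 37]
enqueue(21) -> [47, 37, 21]
enqueue(10) -> [47, 37, 21, 10]
enqueue(10) -> [47, 37, 21, 10, 10]
enqueue(19) -> [47, 37, 21, 10, 10, 19]
enqueue(20) -> [47, 37, 21, 10, 10, 19, 20]
enqueue(42) -> [47, 37, 21, 10, 10, 19, 20, 42]

Final queue: [47, 37, 21, 10, 10, 19, 20, 42]


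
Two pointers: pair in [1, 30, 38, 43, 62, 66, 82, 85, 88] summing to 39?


lo=0(1)+hi=8(88)=89
lo=0(1)+hi=7(85)=86
lo=0(1)+hi=6(82)=83
lo=0(1)+hi=5(66)=67
lo=0(1)+hi=4(62)=63
lo=0(1)+hi=3(43)=44
lo=0(1)+hi=2(38)=39

Yes: 1+38=39


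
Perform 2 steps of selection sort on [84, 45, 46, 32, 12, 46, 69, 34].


Initial: [84, 45, 46, 32, 12, 46, 69, 34]
Step 1: min=12 at 4
  Swap: [12, 45, 46, 32, 84, 46, 69, 34]
Step 2: min=32 at 3
  Swap: [12, 32, 46, 45, 84, 46, 69, 34]

After 2 steps: [12, 32, 46, 45, 84, 46, 69, 34]
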